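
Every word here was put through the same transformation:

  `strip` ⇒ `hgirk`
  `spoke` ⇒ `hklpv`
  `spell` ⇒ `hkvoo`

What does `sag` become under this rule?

hzt

Each pair mirrors across the alphabet (s↔h, t↔g, r↔i): positions sum to 25. Letters are reflected about the middle of the alphabet (position → 25−position): Atbash.
On sag: s↔h, a↔z, g↔t.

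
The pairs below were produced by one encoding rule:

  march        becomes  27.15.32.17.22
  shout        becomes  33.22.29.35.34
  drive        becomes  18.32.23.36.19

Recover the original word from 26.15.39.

lay

Letters become their 1-based position plus 14 (so a→15, b→16, …).
Reversing it on 26.15.39: 26→(26−14)÷1=12=l, 15→(15−14)÷1=1=a, 39→(39−14)÷1=25=y.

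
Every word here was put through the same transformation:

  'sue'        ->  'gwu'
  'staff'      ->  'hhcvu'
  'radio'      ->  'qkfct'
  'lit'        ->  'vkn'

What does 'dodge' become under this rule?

The output letters match the input read backwards, each shifted +2: sue reversed is eus. The word is reversed, then every letter is shifted forward by 2.
Applying it to dodge: reverse → egdod; then shift: e+2=g, g+2=i, d+2=f, o+2=q, d+2=f.

gifqf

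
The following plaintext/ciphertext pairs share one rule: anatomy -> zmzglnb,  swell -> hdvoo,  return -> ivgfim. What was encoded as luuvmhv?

offense

Each pair mirrors across the alphabet (a↔z, n↔m, a↔z): positions sum to 25. Letters are reflected about the middle of the alphabet (position → 25−position): Atbash.
Reversing it on luuvmhv: l↔o, u↔f, u↔f, v↔e, m↔n, h↔s, v↔e.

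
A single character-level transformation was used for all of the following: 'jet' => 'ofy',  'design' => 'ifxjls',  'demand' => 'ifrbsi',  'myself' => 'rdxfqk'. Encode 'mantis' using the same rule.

The shift depends on letter class: consonant j→o is +5, but vowel e→f is +1. The rule splits by letter class: vowels +1, consonants +5.
On mantis: m(cons)+5=r, a(vowel)+1=b, n(cons)+5=s, t(cons)+5=y, i(vowel)+1=j, s(cons)+5=x.

rbsyjx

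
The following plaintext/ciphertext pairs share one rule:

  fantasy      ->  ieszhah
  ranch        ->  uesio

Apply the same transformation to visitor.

Letter i (0-indexed) is shifted by i+3, so successive shifts are 3, 4, 5, ….
Applying it to visitor: v+3=y, i+4=m, s+5=x, i+6=o, t+7=a, o+8=w, r+9=a.

ymxoawa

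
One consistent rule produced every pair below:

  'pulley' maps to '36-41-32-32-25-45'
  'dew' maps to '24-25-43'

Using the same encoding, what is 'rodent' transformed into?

38-35-24-25-34-40

p is letter #16 and maps to 36: an offset of 20. The number is (letter's place in the alphabet, a=1) + 20.
On rodent: r=18→38, o=15→35, d=4→24, e=5→25, n=14→34, t=20→40.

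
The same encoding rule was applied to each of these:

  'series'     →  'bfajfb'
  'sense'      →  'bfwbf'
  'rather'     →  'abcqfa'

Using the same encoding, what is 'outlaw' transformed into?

The shift depends on letter class: consonant s→b is +9, but vowel e→f is +1. The rule splits by letter class: vowels +1, consonants +9.
Applying it to outlaw: o(vowel)+1=p, u(vowel)+1=v, t(cons)+9=c, l(cons)+9=u, a(vowel)+1=b, w(cons)+9=f.

pvcubf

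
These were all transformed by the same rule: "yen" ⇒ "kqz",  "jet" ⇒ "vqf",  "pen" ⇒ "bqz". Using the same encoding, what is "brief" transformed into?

Compare letters: y→k is +12, e→q is +12, n→z is +12 — a constant shift. It's a constant shift of +12 (ROT12).
Applying it to brief: b+12=n, r+12=d, i+12=u, e+12=q, f+12=r.

nduqr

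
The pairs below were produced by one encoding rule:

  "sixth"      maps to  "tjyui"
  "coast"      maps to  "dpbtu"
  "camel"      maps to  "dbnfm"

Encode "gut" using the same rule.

hvu

Every letter moves 1 place later in the alphabet, wrapping around z→a.
Applying it to gut: g+1=h, u+1=v, t+1=u.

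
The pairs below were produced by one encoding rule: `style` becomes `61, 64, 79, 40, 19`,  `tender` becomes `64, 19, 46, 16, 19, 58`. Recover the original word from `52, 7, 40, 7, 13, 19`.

palace

Each letter becomes 3×(its alphabet position, a=1..z=26) + 4.
Reversing it on 52, 7, 40, 7, 13, 19: 52→(52−4)÷3=16=p, 7→(7−4)÷3=1=a, 40→(40−4)÷3=12=l, 7→(7−4)÷3=1=a, 13→(13−4)÷3=3=c, 19→(19−4)÷3=5=e.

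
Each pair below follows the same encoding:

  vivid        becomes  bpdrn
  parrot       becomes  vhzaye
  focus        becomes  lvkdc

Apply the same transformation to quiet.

wbqnd

Letter i (0-indexed) is shifted by i+6, so successive shifts are 6, 7, 8, ….
For quiet: q+6=w, u+7=b, i+8=q, e+9=n, t+10=d.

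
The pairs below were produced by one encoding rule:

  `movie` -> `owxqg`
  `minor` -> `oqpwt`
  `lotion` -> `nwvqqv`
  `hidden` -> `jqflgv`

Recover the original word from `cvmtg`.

ankle

Shifts by position in movie: pos 0: m→o (+2), pos 1: o→w (+8), pos 2: v→x (+2), pos 3: i→q (+8) — repeating every 2. It's a Vigenère-style cipher with numeric key [2,8]: position i shifts by key[i mod 2].
Undoing it on cvmtg: c−2=a, v−8=n, m−2=k, t−8=l, g−2=e.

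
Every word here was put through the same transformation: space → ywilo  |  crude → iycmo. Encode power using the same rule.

vvenb

In space: s→y is +6, p→w is +7, a→i is +8, c→l is +9 — the shift increases by 1 each position. Letter i (0-indexed) is shifted by i+6, so successive shifts are 6, 7, 8, ….
On power: p+6=v, o+7=v, w+8=e, e+9=n, r+10=b.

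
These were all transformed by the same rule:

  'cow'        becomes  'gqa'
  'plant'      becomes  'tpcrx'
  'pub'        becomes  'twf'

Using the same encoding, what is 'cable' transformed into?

The shift depends on letter class: consonant c→g is +4, but vowel o→q is +2. The rule splits by letter class: vowels +2, consonants +4.
For cable: c(cons)+4=g, a(vowel)+2=c, b(cons)+4=f, l(cons)+4=p, e(vowel)+2=g.

gcfpg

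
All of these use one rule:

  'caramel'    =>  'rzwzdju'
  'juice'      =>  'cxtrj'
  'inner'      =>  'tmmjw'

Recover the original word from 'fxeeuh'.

supply

c(2)→r(17) and a(0)→z(25) fit y≡9x+25 (mod 26); the inverse of 9 mod 26 is 3. This is an affine cipher: with a=0,…,z=25, each position x becomes (9x+25) mod 26.
Reversing it on fxeeuh: f(5)→3·(5−25)≡18=s; x(23)→3·(23−25)≡20=u; e(4)→3·(4−25)≡15=p; e(4)→3·(4−25)≡15=p; u(20)→3·(20−25)≡11=l; h(7)→3·(7−25)≡24=y (all mod 26).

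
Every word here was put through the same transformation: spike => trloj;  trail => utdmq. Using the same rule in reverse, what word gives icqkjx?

The shift increases by 1 at each position, starting from +1: 1, 2, 3, ….
Decoding icqkjx: i−1=h, c−2=a, q−3=n, k−4=g, j−5=e, x−6=r.

hanger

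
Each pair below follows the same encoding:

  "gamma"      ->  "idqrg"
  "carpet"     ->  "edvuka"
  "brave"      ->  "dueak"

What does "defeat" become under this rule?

The shift increases by 1 at each position, starting from +2: 2, 3, 4, ….
For defeat: d+2=f, e+3=h, f+4=j, e+5=j, a+6=g, t+7=a.

fhjjga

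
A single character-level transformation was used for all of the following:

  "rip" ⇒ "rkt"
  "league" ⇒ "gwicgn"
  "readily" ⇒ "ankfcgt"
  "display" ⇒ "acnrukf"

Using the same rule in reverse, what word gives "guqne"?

Read the word backwards and shift each letter +2.
Reversing it on guqne: shift back: g−2=e, u−2=s, q−2=o, n−2=l, e−2=c → esolc; then reverse → close.

close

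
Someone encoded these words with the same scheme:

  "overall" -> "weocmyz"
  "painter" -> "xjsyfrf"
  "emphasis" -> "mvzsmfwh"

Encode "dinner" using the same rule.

lrxyqe

In overall: o→w is +8, v→e is +9, e→o is +10, r→c is +11 — the shift increases by 1 each position. The shift increases by 1 at each position, starting from +8: 8, 9, 10, ….
On dinner: d+8=l, i+9=r, n+10=x, n+11=y, e+12=q, r+13=e.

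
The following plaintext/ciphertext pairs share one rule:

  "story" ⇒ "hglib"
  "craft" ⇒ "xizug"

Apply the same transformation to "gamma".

This is the alphabet-reversal cipher (Atbash): a becomes z, b becomes y, etc.
For gamma: g↔t, a↔z, m↔n, m↔n, a↔z.

tznnz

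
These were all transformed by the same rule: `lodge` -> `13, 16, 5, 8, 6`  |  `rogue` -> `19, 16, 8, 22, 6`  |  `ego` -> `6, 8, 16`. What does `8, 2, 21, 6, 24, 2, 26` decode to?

l is letter #12 and maps to 13: an offset of 1. Each letter is replaced by its alphabet position (a=1..z=26) + 1.
Undoing it on 8, 2, 21, 6, 24, 2, 26: 8→(8−1)÷1=7=g, 2→(2−1)÷1=1=a, 21→(21−1)÷1=20=t, 6→(6−1)÷1=5=e, 24→(24−1)÷1=23=w, 2→(2−1)÷1=1=a, 26→(26−1)÷1=25=y.

gateway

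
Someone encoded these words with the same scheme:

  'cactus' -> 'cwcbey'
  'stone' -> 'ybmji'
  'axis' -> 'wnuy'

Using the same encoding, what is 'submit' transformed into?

Treating letters as 0–25, the rule is x ↦ 3x + 22 (mod 26).
Applying it to submit: s(18)→3·18+22≡24=y; u(20)→3·20+22≡4=e; b(1)→3·1+22≡25=z; m(12)→3·12+22≡6=g; i(8)→3·8+22≡20=u; t(19)→3·19+22≡1=b (all mod 26).

yezgub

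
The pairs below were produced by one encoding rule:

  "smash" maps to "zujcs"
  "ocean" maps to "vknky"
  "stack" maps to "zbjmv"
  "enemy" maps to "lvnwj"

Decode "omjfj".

heavy

In smash: s→z is +7, m→u is +8, a→j is +9, s→c is +10 — the shift increases by 1 each position. The shift increases by 1 at each position, starting from +7: 7, 8, 9, ….
Decoding omjfj: o−7=h, m−8=e, j−9=a, f−10=v, j−11=y.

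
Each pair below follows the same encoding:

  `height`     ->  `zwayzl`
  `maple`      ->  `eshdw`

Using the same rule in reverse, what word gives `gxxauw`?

Compare letters: h→z is +18, e→w is +18, i→a is +18 — a constant shift. It's a constant shift of +18 (ROT18).
Reversing it on gxxauw: g−18=o, x−18=f, x−18=f, a−18=i, u−18=c, w−18=e.

office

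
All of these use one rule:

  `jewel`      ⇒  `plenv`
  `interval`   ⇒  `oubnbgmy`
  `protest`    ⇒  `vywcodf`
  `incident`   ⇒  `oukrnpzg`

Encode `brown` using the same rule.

hywfx

In jewel: j→p is +6, e→l is +7, w→e is +8, e→n is +9 — the shift increases by 1 each position. Each letter shifts forward by (position + 6), i.e. 6, 7, 8, … — the shift grows by one for each successive letter.
For brown: b+6=h, r+7=y, o+8=w, w+9=f, n+10=x.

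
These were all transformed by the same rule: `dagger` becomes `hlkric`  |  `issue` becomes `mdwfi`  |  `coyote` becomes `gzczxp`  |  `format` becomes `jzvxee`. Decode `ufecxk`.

Shifts by position in dagger: pos 0: d→h (+4), pos 1: a→l (+11), pos 2: g→k (+4), pos 3: g→r (+11) — repeating every 2. A repeating key of period 2 is used — shifts +4, +11 over and over.
Decoding ufecxk: u−4=q, f−11=u, e−4=a, c−11=r, x−4=t, k−11=z.

quartz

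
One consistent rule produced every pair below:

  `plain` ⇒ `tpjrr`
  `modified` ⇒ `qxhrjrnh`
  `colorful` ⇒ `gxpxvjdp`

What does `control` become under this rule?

The shift depends on letter class: consonant p→t is +4, but vowel a→j is +9. Two shifts are in play — +9 for a/e/i/o/u, +4 for every other letter.
On control: c(cons)+4=g, o(vowel)+9=x, n(cons)+4=r, t(cons)+4=x, r(cons)+4=v, o(vowel)+9=x, l(cons)+4=p.

gxrxvxp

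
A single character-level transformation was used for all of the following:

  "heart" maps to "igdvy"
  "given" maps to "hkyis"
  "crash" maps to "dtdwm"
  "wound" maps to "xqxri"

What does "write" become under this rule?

xtlxj

Letter i (0-indexed) is shifted by i+1, so successive shifts are 1, 2, 3, ….
For write: w+1=x, r+2=t, i+3=l, t+4=x, e+5=j.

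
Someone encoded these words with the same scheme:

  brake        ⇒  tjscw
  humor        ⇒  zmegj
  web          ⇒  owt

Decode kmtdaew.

Each letter is shifted forward by 18 in the alphabet (a Caesar shift of +18).
Undoing it on kmtdaew: k−18=s, m−18=u, t−18=b, d−18=l, a−18=i, e−18=m, w−18=e.

sublime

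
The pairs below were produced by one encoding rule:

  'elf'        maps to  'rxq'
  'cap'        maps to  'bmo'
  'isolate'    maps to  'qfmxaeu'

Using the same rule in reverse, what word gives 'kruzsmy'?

Two steps: reverse the string, then apply a Caesar shift of +12.
Decoding kruzsmy: shift back: k−12=y, r−12=f, u−12=i, z−12=n, s−12=g, m−12=a, y−12=m → yfingam; then reverse → magnify.

magnify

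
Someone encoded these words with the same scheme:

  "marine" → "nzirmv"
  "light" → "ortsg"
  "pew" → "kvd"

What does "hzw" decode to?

Each pair mirrors across the alphabet (m↔n, a↔z, r↔i): positions sum to 25. Letters are reflected about the middle of the alphabet (position → 25−position): Atbash.
Decoding hzw: h↔s, z↔a, w↔d.

sad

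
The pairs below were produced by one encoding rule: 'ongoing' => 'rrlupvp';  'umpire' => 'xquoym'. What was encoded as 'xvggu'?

In ongoing: o→r is +3, n→r is +4, g→l is +5, o→u is +6 — the shift increases by 1 each position. Each letter shifts forward by (position + 3), i.e. 3, 4, 5, … — the shift grows by one for each successive letter.
Decoding xvggu: x−3=u, v−4=r, g−5=b, g−6=a, u−7=n.

urban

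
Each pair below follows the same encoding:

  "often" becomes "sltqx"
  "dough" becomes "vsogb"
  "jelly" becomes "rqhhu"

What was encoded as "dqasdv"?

o(14)→s(18) and f(5)→l(11) fit y≡21x+10 (mod 26); the inverse of 21 mod 26 is 5. Each letter's alphabet position (a=0..z=25) is mapped through 21·x+10 mod 26 — an affine cipher.
Reversing it on dqasdv: d(3)→5·(3−10)≡17=r; q(16)→5·(16−10)≡4=e; a(0)→5·(0−10)≡2=c; s(18)→5·(18−10)≡14=o; d(3)→5·(3−10)≡17=r; v(21)→5·(21−10)≡3=d (all mod 26).

record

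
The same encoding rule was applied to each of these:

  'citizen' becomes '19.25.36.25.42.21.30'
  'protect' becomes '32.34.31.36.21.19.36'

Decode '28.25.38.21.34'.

liver

c is letter #3 and maps to 19: an offset of 16. The number is (letter's place in the alphabet, a=1) + 16.
Undoing it on 28.25.38.21.34: 28→(28−16)÷1=12=l, 25→(25−16)÷1=9=i, 38→(38−16)÷1=22=v, 21→(21−16)÷1=5=e, 34→(34−16)÷1=18=r.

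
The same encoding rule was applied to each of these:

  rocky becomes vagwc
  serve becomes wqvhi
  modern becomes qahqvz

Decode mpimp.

Shifts by position in rocky: pos 0: r→v (+4), pos 1: o→a (+12), pos 2: c→g (+4), pos 3: k→w (+12) — repeating every 2. A repeating key of period 2 is used — shifts +4, +12 over and over.
Undoing it on mpimp: m−4=i, p−12=d, i−4=e, m−12=a, p−4=l.

ideal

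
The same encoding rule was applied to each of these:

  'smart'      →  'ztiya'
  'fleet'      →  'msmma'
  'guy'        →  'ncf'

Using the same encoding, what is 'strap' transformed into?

zayiw

Vowels shift forward by 8 and consonants shift forward by 7.
Applying it to strap: s(cons)+7=z, t(cons)+7=a, r(cons)+7=y, a(vowel)+8=i, p(cons)+7=w.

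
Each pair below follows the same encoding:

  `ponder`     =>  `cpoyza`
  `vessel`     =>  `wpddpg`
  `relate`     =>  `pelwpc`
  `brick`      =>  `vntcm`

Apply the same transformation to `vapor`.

The output letters match the input read backwards, each shifted +11: ponder reversed is rednop. Two steps: reverse the string, then apply a Caesar shift of +11.
On vapor: reverse → ropav; then shift: r+11=c, o+11=z, p+11=a, a+11=l, v+11=g.

czalg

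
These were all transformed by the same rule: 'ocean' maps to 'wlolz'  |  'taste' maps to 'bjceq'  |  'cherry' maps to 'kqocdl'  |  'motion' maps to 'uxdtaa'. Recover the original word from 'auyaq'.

In ocean: o→w is +8, c→l is +9, e→o is +10, a→l is +11 — the shift increases by 1 each position. Each letter shifts forward by (position + 8), i.e. 8, 9, 10, … — the shift grows by one for each successive letter.
Decoding auyaq: a−8=s, u−9=l, y−10=o, a−11=p, q−12=e.

slope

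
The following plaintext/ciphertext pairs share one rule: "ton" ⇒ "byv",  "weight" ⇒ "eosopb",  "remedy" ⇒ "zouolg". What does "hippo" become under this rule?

Two shifts are in play — +10 for a/e/i/o/u, +8 for every other letter.
On hippo: h(cons)+8=p, i(vowel)+10=s, p(cons)+8=x, p(cons)+8=x, o(vowel)+10=y.

psxxy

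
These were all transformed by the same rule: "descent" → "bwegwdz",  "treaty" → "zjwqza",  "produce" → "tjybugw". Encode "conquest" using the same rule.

gydouwez

d(3)→b(1) and e(4)→w(22) fit y≡21x+16 (mod 26); the inverse of 21 mod 26 is 5. Each letter's alphabet position (a=0..z=25) is mapped through 21·x+16 mod 26 — an affine cipher.
For conquest: c(2)→21·2+16≡6=g; o(14)→21·14+16≡24=y; n(13)→21·13+16≡3=d; q(16)→21·16+16≡14=o; u(20)→21·20+16≡20=u; e(4)→21·4+16≡22=w; s(18)→21·18+16≡4=e; t(19)→21·19+16≡25=z (all mod 26).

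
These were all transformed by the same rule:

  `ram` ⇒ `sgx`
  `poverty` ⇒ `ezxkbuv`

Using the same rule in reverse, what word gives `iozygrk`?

elastic

The word is reversed, then every letter is shifted forward by 6.
Reversing it on iozygrk: shift back: i−6=c, o−6=i, z−6=t, y−6=s, g−6=a, r−6=l, k−6=e → citsale; then reverse → elastic.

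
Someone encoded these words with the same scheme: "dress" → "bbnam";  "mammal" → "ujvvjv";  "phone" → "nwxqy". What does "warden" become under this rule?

wnmajf

The output letters match the input read backwards, each shifted +9: dress reversed is sserd. The word is reversed, then every letter is shifted forward by 9.
For warden: reverse → nedraw; then shift: n+9=w, e+9=n, d+9=m, r+9=a, a+9=j, w+9=f.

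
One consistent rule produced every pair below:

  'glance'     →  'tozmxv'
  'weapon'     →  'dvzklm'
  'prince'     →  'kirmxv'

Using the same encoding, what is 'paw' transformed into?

kzd

Each pair mirrors across the alphabet (g↔t, l↔o, a↔z): positions sum to 25. Each letter is replaced by its mirror in the alphabet: a↔z, b↔y, c↔x, and so on (the Atbash cipher).
Applying it to paw: p↔k, a↔z, w↔d.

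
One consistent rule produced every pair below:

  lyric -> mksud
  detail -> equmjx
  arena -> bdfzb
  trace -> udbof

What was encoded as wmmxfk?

The shifts repeat in a cycle of length 2: positions 0,1,… shift by +1, +12, then the pattern repeats.
Undoing it on wmmxfk: w−1=v, m−12=a, m−1=l, x−12=l, f−1=e, k−12=y.

valley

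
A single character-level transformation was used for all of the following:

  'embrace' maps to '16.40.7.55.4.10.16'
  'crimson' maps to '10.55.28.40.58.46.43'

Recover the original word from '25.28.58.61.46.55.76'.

history

e(#5)→16 and m(#13)→40: differences scale by 3, so n = 3·pos + 1. With a=1..z=26, the number is 3·pos + 1.
Reversing it on 25.28.58.61.46.55.76: 25→(25−1)÷3=8=h, 28→(28−1)÷3=9=i, 58→(58−1)÷3=19=s, 61→(61−1)÷3=20=t, 46→(46−1)÷3=15=o, 55→(55−1)÷3=18=r, 76→(76−1)÷3=25=y.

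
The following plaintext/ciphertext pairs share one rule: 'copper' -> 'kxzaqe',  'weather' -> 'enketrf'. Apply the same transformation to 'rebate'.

In copper: c→k is +8, o→x is +9, p→z is +10, p→a is +11 — the shift increases by 1 each position. Each letter shifts forward by (position + 8), i.e. 8, 9, 10, … — the shift grows by one for each successive letter.
On rebate: r+8=z, e+9=n, b+10=l, a+11=l, t+12=f, e+13=r.

znllfr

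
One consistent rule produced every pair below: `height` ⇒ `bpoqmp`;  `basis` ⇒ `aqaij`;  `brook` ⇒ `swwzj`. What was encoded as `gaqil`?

daisy

The output letters match the input read backwards, each shifted +8: height reversed is thgieh. Two steps: reverse the string, then apply a Caesar shift of +8.
Reversing it on gaqil: shift back: g−8=y, a−8=s, q−8=i, i−8=a, l−8=d → ysiad; then reverse → daisy.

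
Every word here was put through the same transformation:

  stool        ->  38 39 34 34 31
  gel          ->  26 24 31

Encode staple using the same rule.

s is letter #19 and maps to 38: an offset of 19. Letters become their 1-based position plus 19 (so a→20, b→21, …).
For staple: s=19→38, t=20→39, a=1→20, p=16→35, l=12→31, e=5→24.

38 39 20 35 31 24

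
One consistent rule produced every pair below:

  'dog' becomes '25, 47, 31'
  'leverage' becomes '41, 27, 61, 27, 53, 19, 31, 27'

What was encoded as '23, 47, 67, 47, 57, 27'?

With a=1..z=26, the number is 2·pos + 17.
Reversing it on 23, 47, 67, 47, 57, 27: 23→(23−17)÷2=3=c, 47→(47−17)÷2=15=o, 67→(67−17)÷2=25=y, 47→(47−17)÷2=15=o, 57→(57−17)÷2=20=t, 27→(27−17)÷2=5=e.

coyote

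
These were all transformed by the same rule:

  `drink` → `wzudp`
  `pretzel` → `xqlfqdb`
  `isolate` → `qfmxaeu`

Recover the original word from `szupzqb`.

The output letters match the input read backwards, each shifted +12: drink reversed is knird. Two steps: reverse the string, then apply a Caesar shift of +12.
Reversing it on szupzqb: shift back: s−12=g, z−12=n, u−12=i, p−12=d, z−12=n, q−12=e, b−12=p → gnidnep; then reverse → pending.

pending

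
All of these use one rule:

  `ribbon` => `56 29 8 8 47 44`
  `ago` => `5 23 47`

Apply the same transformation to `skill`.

r(#18)→56 and i(#9)→29: differences scale by 3, so n = 3·pos + 2. Each letter becomes 3×(its alphabet position, a=1..z=26) + 2.
Applying it to skill: s=19→59, k=11→35, i=9→29, l=12→38, l=12→38.

59 35 29 38 38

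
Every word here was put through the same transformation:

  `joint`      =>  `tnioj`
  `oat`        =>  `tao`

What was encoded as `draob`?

board

The output letters match the input read backwards: joint reversed is tnioj. It's just the letters in reverse order.
Undoing it on draob: then reverse → board.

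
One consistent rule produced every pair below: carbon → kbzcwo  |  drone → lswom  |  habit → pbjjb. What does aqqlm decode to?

spike

The shifts repeat in a cycle of length 2: positions 0,1,… shift by +8, +1, then the pattern repeats.
Reversing it on aqqlm: a−8=s, q−1=p, q−8=i, l−1=k, m−8=e.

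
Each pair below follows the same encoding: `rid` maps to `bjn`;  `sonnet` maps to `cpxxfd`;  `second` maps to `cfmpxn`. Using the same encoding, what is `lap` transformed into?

The shift depends on letter class: consonant r→b is +10, but vowel i→j is +1. Two shifts are in play — +1 for a/e/i/o/u, +10 for every other letter.
Applying it to lap: l(cons)+10=v, a(vowel)+1=b, p(cons)+10=z.

vbz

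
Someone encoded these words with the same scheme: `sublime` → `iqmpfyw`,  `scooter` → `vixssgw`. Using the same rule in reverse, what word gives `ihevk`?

grade

The output letters match the input read backwards, each shifted +4: sublime reversed is emilbus. Read the word backwards and shift each letter +4.
Undoing it on ihevk: shift back: i−4=e, h−4=d, e−4=a, v−4=r, k−4=g → edarg; then reverse → grade.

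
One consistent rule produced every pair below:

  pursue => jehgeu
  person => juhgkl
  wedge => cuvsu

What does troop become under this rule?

fhkkj

p(15)→j(9) and u(20)→e(4) fit y≡25x+24 (mod 26); the inverse of 25 mod 26 is 25. Treating letters as 0–25, the rule is x ↦ 25x + 24 (mod 26).
Applying it to troop: t(19)→25·19+24≡5=f; r(17)→25·17+24≡7=h; o(14)→25·14+24≡10=k; o(14)→25·14+24≡10=k; p(15)→25·15+24≡9=j (all mod 26).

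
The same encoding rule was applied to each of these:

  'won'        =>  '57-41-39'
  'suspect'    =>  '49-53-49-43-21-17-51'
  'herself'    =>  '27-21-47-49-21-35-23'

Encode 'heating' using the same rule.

Each letter becomes 2×(its alphabet position, a=1..z=26) + 11.
Applying it to heating: h=8→27, e=5→21, a=1→13, t=20→51, i=9→29, n=14→39, g=7→25.

27-21-13-51-29-39-25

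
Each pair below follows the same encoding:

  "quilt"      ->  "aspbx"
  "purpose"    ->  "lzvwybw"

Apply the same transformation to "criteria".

The output letters match the input read backwards, each shifted +7: quilt reversed is tliuq. Two steps: reverse the string, then apply a Caesar shift of +7.
Applying it to criteria: reverse → airetirc; then shift: a+7=h, i+7=p, r+7=y, e+7=l, t+7=a, i+7=p, r+7=y, c+7=j.

hpylapyj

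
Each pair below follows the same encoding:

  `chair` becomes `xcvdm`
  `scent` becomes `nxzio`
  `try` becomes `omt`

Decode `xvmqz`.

carve

Compare letters: c→x is +21, h→c is +21, a→v is +21 — a constant shift. Every letter moves 21 places later in the alphabet, wrapping around z→a.
Decoding xvmqz: x−21=c, v−21=a, m−21=r, q−21=v, z−21=e.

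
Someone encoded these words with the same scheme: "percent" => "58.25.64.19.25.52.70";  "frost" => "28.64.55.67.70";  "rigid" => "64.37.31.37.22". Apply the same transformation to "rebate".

p(#16)→58 and e(#5)→25: differences scale by 3, so n = 3·pos + 10. The formula is n = 3×(alphabet index, a=1) + 10.
For rebate: r=18→64, e=5→25, b=2→16, a=1→13, t=20→70, e=5→25.

64.25.16.13.70.25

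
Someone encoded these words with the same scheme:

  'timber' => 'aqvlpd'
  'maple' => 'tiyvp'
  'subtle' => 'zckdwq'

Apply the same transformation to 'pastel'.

In timber: t→a is +7, i→q is +8, m→v is +9, b→l is +10 — the shift increases by 1 each position. The shift increases by 1 at each position, starting from +7: 7, 8, 9, ….
Applying it to pastel: p+7=w, a+8=i, s+9=b, t+10=d, e+11=p, l+12=x.

wibdpx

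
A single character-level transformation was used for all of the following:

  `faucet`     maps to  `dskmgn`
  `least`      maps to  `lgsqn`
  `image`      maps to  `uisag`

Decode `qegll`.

swell

f(5)→d(3) and a(0)→s(18) fit y≡23x+18 (mod 26); the inverse of 23 mod 26 is 17. Treating letters as 0–25, the rule is x ↦ 23x + 18 (mod 26).
Undoing it on qegll: q(16)→17·(16−18)≡18=s; e(4)→17·(4−18)≡22=w; g(6)→17·(6−18)≡4=e; l(11)→17·(11−18)≡11=l; l(11)→17·(11−18)≡11=l (all mod 26).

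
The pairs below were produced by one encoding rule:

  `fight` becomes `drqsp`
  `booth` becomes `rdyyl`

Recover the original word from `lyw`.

mob

The output letters match the input read backwards, each shifted +10: fight reversed is thgif. The word is reversed, then every letter is shifted forward by 10.
Reversing it on lyw: shift back: l−10=b, y−10=o, w−10=m → bom; then reverse → mob.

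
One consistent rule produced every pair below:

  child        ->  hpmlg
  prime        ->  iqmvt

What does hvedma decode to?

wizard

The output letters match the input read backwards, each shifted +4: child reversed is dlihc. The word is reversed, then every letter is shifted forward by 4.
Reversing it on hvedma: shift back: h−4=d, v−4=r, e−4=a, d−4=z, m−4=i, a−4=w → draziw; then reverse → wizard.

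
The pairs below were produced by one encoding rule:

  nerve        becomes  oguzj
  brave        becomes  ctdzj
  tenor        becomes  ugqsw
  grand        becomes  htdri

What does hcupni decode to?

garlic

The shift increases by 1 at each position, starting from +1: 1, 2, 3, ….
Decoding hcupni: h−1=g, c−2=a, u−3=r, p−4=l, n−5=i, i−6=c.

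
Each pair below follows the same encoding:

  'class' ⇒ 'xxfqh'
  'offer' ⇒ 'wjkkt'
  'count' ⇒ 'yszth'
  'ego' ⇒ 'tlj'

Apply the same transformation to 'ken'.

sjp

The output letters match the input read backwards, each shifted +5: class reversed is ssalc. Two steps: reverse the string, then apply a Caesar shift of +5.
Applying it to ken: reverse → nek; then shift: n+5=s, e+5=j, k+5=p.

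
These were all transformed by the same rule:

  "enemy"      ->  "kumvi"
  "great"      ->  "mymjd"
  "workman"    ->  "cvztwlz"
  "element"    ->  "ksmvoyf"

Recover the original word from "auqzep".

unique

In enemy: e→k is +6, n→u is +7, e→m is +8, m→v is +9 — the shift increases by 1 each position. The shift increases by 1 at each position, starting from +6: 6, 7, 8, ….
Undoing it on auqzep: a−6=u, u−7=n, q−8=i, z−9=q, e−10=u, p−11=e.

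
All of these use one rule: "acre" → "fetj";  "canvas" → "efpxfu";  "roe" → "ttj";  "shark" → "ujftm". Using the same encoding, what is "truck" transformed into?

vtzem

The shift depends on letter class: consonant c→e is +2, but vowel a→f is +5. Two shifts are in play — +5 for a/e/i/o/u, +2 for every other letter.
Applying it to truck: t(cons)+2=v, r(cons)+2=t, u(vowel)+5=z, c(cons)+2=e, k(cons)+2=m.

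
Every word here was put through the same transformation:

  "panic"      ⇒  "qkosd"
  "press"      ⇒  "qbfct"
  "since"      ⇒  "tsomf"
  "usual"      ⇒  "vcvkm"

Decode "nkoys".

manor

Shifts by position in panic: pos 0: p→q (+1), pos 1: a→k (+10), pos 2: n→o (+1), pos 3: i→s (+10) — repeating every 2. The shifts repeat in a cycle of length 2: positions 0,1,… shift by +1, +10, then the pattern repeats.
Undoing it on nkoys: n−1=m, k−10=a, o−1=n, y−10=o, s−1=r.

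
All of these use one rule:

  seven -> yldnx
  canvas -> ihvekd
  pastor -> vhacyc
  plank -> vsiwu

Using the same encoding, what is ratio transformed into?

xhbry

In seven: s→y is +6, e→l is +7, v→d is +8, e→n is +9 — the shift increases by 1 each position. The shift increases by 1 at each position, starting from +6: 6, 7, 8, ….
For ratio: r+6=x, a+7=h, t+8=b, i+9=r, o+10=y.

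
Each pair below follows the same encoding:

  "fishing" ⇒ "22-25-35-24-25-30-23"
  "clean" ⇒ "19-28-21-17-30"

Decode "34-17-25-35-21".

f is letter #6 and maps to 22: an offset of 16. Each letter is replaced by its alphabet position (a=1..z=26) + 16.
Reversing it on 34-17-25-35-21: 34→(34−16)÷1=18=r, 17→(17−16)÷1=1=a, 25→(25−16)÷1=9=i, 35→(35−16)÷1=19=s, 21→(21−16)÷1=5=e.

raise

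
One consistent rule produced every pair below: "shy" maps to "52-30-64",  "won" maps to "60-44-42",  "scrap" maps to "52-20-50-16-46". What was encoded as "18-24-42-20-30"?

bench

The formula is n = 2×(alphabet index, a=1) + 14.
Reversing it on 18-24-42-20-30: 18→(18−14)÷2=2=b, 24→(24−14)÷2=5=e, 42→(42−14)÷2=14=n, 20→(20−14)÷2=3=c, 30→(30−14)÷2=8=h.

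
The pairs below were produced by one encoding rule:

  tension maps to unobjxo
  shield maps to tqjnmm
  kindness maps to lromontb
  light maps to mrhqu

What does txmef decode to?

A repeating key of period 2 is used — shifts +1, +9 over and over.
Reversing it on txmef: t−1=s, x−9=o, m−1=l, e−9=v, f−1=e.

solve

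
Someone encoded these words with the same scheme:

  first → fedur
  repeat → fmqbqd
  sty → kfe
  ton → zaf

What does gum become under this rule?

ygs

The output letters match the input read backwards, each shifted +12: first reversed is tsrif. The word is reversed, then every letter is shifted forward by 12.
Applying it to gum: reverse → mug; then shift: m+12=y, u+12=g, g+12=s.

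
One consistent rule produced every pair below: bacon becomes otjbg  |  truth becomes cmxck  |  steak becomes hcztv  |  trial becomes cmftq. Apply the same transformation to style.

b(1)→o(14) and a(0)→t(19) fit y≡21x+19 (mod 26); the inverse of 21 mod 26 is 5. Treating letters as 0–25, the rule is x ↦ 21x + 19 (mod 26).
For style: s(18)→21·18+19≡7=h; t(19)→21·19+19≡2=c; y(24)→21·24+19≡3=d; l(11)→21·11+19≡16=q; e(4)→21·4+19≡25=z (all mod 26).

hcdqz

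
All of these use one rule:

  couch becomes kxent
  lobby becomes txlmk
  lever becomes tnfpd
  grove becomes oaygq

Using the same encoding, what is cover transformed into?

kxfpd

In couch: c→k is +8, o→x is +9, u→e is +10, c→n is +11 — the shift increases by 1 each position. Letter i (0-indexed) is shifted by i+8, so successive shifts are 8, 9, 10, ….
On cover: c+8=k, o+9=x, v+10=f, e+11=p, r+12=d.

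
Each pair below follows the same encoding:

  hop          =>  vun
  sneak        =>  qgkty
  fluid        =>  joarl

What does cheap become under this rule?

vgkni

The output letters match the input read backwards, each shifted +6: hop reversed is poh. The word is reversed, then every letter is shifted forward by 6.
On cheap: reverse → paehc; then shift: p+6=v, a+6=g, e+6=k, h+6=n, c+6=i.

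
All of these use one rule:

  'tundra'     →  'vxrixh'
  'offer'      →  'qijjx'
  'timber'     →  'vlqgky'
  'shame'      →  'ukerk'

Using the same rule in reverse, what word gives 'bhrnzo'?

In tundra: t→v is +2, u→x is +3, n→r is +4, d→i is +5 — the shift increases by 1 each position. The shift increases by 1 at each position, starting from +2: 2, 3, 4, ….
Undoing it on bhrnzo: b−2=z, h−3=e, r−4=n, n−5=i, z−6=t, o−7=h.

zenith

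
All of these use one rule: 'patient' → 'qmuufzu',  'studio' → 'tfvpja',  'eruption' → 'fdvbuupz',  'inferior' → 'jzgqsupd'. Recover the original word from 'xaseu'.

worst

Shifts by position in patient: pos 0: p→q (+1), pos 1: a→m (+12), pos 2: t→u (+1), pos 3: i→u (+12) — repeating every 2. The shifts repeat in a cycle of length 2: positions 0,1,… shift by +1, +12, then the pattern repeats.
Undoing it on xaseu: x−1=w, a−12=o, s−1=r, e−12=s, u−1=t.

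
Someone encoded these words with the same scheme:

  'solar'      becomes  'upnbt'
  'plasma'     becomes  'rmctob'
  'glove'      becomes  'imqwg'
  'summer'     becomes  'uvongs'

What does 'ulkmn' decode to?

skill

Shifts by position in solar: pos 0: s→u (+2), pos 1: o→p (+1), pos 2: l→n (+2), pos 3: a→b (+1) — repeating every 2. The shifts repeat in a cycle of length 2: positions 0,1,… shift by +2, +1, then the pattern repeats.
Reversing it on ulkmn: u−2=s, l−1=k, k−2=i, m−1=l, n−2=l.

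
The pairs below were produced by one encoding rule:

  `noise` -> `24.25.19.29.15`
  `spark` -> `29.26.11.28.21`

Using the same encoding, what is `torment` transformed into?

30.25.28.23.15.24.30

Each letter is replaced by its alphabet position (a=1..z=26) + 10.
On torment: t=20→30, o=15→25, r=18→28, m=13→23, e=5→15, n=14→24, t=20→30.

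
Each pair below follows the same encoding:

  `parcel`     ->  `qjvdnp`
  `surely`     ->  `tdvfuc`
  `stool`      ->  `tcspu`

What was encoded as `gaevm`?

Shifts by position in parcel: pos 0: p→q (+1), pos 1: a→j (+9), pos 2: r→v (+4), pos 3: c→d (+1), pos 4: e→n (+9), pos 5: l→p (+4) — repeating every 3. A repeating key of period 3 is used — shifts +1, +9, +4 over and over.
Reversing it on gaevm: g−1=f, a−9=r, e−4=a, v−1=u, m−9=d.

fraud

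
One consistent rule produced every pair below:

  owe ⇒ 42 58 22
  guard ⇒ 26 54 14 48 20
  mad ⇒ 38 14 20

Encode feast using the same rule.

24 22 14 50 52

With a=1..z=26, the number is 2·pos + 12.
Applying it to feast: f=6→24, e=5→22, a=1→14, s=19→50, t=20→52.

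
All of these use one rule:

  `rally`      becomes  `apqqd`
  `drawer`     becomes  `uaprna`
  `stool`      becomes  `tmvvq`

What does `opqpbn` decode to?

palace

r(17)→a(0) and a(0)→p(15) fit y≡19x+15 (mod 26); the inverse of 19 mod 26 is 11. Treating letters as 0–25, the rule is x ↦ 19x + 15 (mod 26).
Undoing it on opqpbn: o(14)→11·(14−15)≡15=p; p(15)→11·(15−15)≡0=a; q(16)→11·(16−15)≡11=l; p(15)→11·(15−15)≡0=a; b(1)→11·(1−15)≡2=c; n(13)→11·(13−15)≡4=e (all mod 26).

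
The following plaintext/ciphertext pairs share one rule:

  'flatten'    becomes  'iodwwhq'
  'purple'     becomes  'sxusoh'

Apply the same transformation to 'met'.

Compare letters: f→i is +3, l→o is +3, a→d is +3 — a constant shift. Each letter is shifted forward by 3 in the alphabet (a Caesar shift of +3).
Applying it to met: m+3=p, e+3=h, t+3=w.

phw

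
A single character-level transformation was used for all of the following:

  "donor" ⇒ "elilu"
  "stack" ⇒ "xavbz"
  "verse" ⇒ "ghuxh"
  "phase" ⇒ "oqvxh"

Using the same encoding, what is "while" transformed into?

d(3)→e(4) and o(14)→l(11) fit y≡3x+21 (mod 26); the inverse of 3 mod 26 is 9. Treating letters as 0–25, the rule is x ↦ 3x + 21 (mod 26).
For while: w(22)→3·22+21≡9=j; h(7)→3·7+21≡16=q; i(8)→3·8+21≡19=t; l(11)→3·11+21≡2=c; e(4)→3·4+21≡7=h (all mod 26).

jqtch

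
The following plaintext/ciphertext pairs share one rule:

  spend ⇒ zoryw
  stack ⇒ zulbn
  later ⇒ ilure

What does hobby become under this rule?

s(18)→z(25) and p(15)→o(14) fit y≡21x+11 (mod 26); the inverse of 21 mod 26 is 5. This is an affine cipher: with a=0,…,z=25, each position x becomes (21x+11) mod 26.
On hobby: h(7)→21·7+11≡2=c; o(14)→21·14+11≡19=t; b(1)→21·1+11≡6=g; b(1)→21·1+11≡6=g; y(24)→21·24+11≡21=v (all mod 26).

ctggv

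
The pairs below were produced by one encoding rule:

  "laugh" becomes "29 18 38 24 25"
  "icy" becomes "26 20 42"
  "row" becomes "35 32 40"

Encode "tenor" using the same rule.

37 22 31 32 35

l is letter #12 and maps to 29: an offset of 17. Each letter is replaced by its alphabet position (a=1..z=26) + 17.
Applying it to tenor: t=20→37, e=5→22, n=14→31, o=15→32, r=18→35.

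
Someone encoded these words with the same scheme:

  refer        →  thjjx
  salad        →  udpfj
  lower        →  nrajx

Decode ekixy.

chess

Each letter shifts forward by (position + 2), i.e. 2, 3, 4, … — the shift grows by one for each successive letter.
Reversing it on ekixy: e−2=c, k−3=h, i−4=e, x−5=s, y−6=s.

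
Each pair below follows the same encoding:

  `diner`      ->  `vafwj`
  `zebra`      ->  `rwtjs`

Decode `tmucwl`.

Each letter is shifted forward by 18 in the alphabet (a Caesar shift of +18).
Decoding tmucwl: t−18=b, m−18=u, u−18=c, c−18=k, w−18=e, l−18=t.

bucket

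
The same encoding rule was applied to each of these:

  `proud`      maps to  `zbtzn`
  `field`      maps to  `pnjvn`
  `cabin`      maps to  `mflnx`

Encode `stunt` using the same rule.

cdzxd

Two shifts are in play — +5 for a/e/i/o/u, +10 for every other letter.
Applying it to stunt: s(cons)+10=c, t(cons)+10=d, u(vowel)+5=z, n(cons)+10=x, t(cons)+10=d.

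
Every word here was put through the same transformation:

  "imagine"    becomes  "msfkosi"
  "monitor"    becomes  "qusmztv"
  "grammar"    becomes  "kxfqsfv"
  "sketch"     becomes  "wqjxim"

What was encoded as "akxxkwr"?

western

Shifts by position in imagine: pos 0: i→m (+4), pos 1: m→s (+6), pos 2: a→f (+5), pos 3: g→k (+4), pos 4: i→o (+6), pos 5: n→s (+5) — repeating every 3. It's a Vigenère-style cipher with numeric key [4,6,5]: position i shifts by key[i mod 3].
Undoing it on akxxkwr: a−4=w, k−6=e, x−5=s, x−4=t, k−6=e, w−5=r, r−4=n.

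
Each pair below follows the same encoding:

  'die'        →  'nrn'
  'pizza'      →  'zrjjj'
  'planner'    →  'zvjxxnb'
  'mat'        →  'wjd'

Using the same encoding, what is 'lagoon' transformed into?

The shift depends on letter class: consonant d→n is +10, but vowel i→r is +9. The rule splits by letter class: vowels +9, consonants +10.
For lagoon: l(cons)+10=v, a(vowel)+9=j, g(cons)+10=q, o(vowel)+9=x, o(vowel)+9=x, n(cons)+10=x.

vjqxxx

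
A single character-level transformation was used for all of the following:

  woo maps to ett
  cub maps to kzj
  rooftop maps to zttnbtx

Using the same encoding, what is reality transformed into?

zjftnbg

The shift depends on letter class: consonant w→e is +8, but vowel o→t is +5. Two shifts are in play — +5 for a/e/i/o/u, +8 for every other letter.
For reality: r(cons)+8=z, e(vowel)+5=j, a(vowel)+5=f, l(cons)+8=t, i(vowel)+5=n, t(cons)+8=b, y(cons)+8=g.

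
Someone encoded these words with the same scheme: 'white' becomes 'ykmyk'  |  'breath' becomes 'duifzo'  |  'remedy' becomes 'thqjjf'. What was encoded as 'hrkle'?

foggy

In white: w→y is +2, h→k is +3, i→m is +4, t→y is +5 — the shift increases by 1 each position. The shift increases by 1 at each position, starting from +2: 2, 3, 4, ….
Decoding hrkle: h−2=f, r−3=o, k−4=g, l−5=g, e−6=y.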